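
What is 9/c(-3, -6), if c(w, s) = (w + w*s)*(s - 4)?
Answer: -3/50 ≈ -0.060000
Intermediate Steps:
c(w, s) = (-4 + s)*(w + s*w) (c(w, s) = (w + s*w)*(-4 + s) = (-4 + s)*(w + s*w))
9/c(-3, -6) = 9/((-3*(-4 + (-6)² - 3*(-6)))) = 9/((-3*(-4 + 36 + 18))) = 9/((-3*50)) = 9/(-150) = 9*(-1/150) = -3/50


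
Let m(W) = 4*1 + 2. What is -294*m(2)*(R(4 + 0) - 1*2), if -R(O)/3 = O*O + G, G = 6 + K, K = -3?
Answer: 104076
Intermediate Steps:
G = 3 (G = 6 - 3 = 3)
R(O) = -9 - 3*O² (R(O) = -3*(O*O + 3) = -3*(O² + 3) = -3*(3 + O²) = -9 - 3*O²)
m(W) = 6 (m(W) = 4 + 2 = 6)
-294*m(2)*(R(4 + 0) - 1*2) = -1764*((-9 - 3*(4 + 0)²) - 1*2) = -1764*((-9 - 3*4²) - 2) = -1764*((-9 - 3*16) - 2) = -1764*((-9 - 48) - 2) = -1764*(-57 - 2) = -1764*(-59) = -294*(-354) = 104076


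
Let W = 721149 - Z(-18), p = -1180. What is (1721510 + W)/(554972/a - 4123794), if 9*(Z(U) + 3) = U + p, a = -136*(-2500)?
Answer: -1868738260000/3154701161313 ≈ -0.59237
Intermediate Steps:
a = 340000
Z(U) = -1207/9 + U/9 (Z(U) = -3 + (U - 1180)/9 = -3 + (-1180 + U)/9 = -3 + (-1180/9 + U/9) = -1207/9 + U/9)
W = 6491566/9 (W = 721149 - (-1207/9 + (1/9)*(-18)) = 721149 - (-1207/9 - 2) = 721149 - 1*(-1225/9) = 721149 + 1225/9 = 6491566/9 ≈ 7.2129e+5)
(1721510 + W)/(554972/a - 4123794) = (1721510 + 6491566/9)/(554972/340000 - 4123794) = 21985156/(9*(554972*(1/340000) - 4123794)) = 21985156/(9*(138743/85000 - 4123794)) = 21985156/(9*(-350522351257/85000)) = (21985156/9)*(-85000/350522351257) = -1868738260000/3154701161313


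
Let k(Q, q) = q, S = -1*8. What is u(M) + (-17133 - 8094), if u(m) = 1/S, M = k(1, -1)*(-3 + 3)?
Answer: -201817/8 ≈ -25227.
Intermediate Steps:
S = -8
M = 0 (M = -(-3 + 3) = -1*0 = 0)
u(m) = -⅛ (u(m) = 1/(-8) = -⅛)
u(M) + (-17133 - 8094) = -⅛ + (-17133 - 8094) = -⅛ - 25227 = -201817/8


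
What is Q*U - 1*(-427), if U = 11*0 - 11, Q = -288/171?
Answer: 8465/19 ≈ 445.53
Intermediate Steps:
Q = -32/19 (Q = -288*1/171 = -32/19 ≈ -1.6842)
U = -11 (U = 0 - 11 = -11)
Q*U - 1*(-427) = -32/19*(-11) - 1*(-427) = 352/19 + 427 = 8465/19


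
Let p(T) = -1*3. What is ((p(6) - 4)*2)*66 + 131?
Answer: -793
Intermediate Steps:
p(T) = -3
((p(6) - 4)*2)*66 + 131 = ((-3 - 4)*2)*66 + 131 = -7*2*66 + 131 = -14*66 + 131 = -924 + 131 = -793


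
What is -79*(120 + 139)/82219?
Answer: -20461/82219 ≈ -0.24886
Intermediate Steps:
-79*(120 + 139)/82219 = -79*259*(1/82219) = -20461*1/82219 = -20461/82219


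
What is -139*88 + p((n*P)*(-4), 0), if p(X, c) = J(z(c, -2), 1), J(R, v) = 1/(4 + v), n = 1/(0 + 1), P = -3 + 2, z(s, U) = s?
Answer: -61159/5 ≈ -12232.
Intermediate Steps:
P = -1
n = 1 (n = 1/1 = 1)
p(X, c) = ⅕ (p(X, c) = 1/(4 + 1) = 1/5 = ⅕)
-139*88 + p((n*P)*(-4), 0) = -139*88 + ⅕ = -12232 + ⅕ = -61159/5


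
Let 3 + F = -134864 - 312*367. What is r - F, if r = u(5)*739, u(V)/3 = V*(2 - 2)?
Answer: 249371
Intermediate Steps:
u(V) = 0 (u(V) = 3*(V*(2 - 2)) = 3*(V*0) = 3*0 = 0)
F = -249371 (F = -3 + (-134864 - 312*367) = -3 + (-134864 - 1*114504) = -3 + (-134864 - 114504) = -3 - 249368 = -249371)
r = 0 (r = 0*739 = 0)
r - F = 0 - 1*(-249371) = 0 + 249371 = 249371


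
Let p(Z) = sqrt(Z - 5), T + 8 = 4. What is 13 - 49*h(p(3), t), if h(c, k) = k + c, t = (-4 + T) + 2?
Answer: 307 - 49*I*sqrt(2) ≈ 307.0 - 69.297*I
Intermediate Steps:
T = -4 (T = -8 + 4 = -4)
t = -6 (t = (-4 - 4) + 2 = -8 + 2 = -6)
p(Z) = sqrt(-5 + Z)
h(c, k) = c + k
13 - 49*h(p(3), t) = 13 - 49*(sqrt(-5 + 3) - 6) = 13 - 49*(sqrt(-2) - 6) = 13 - 49*(I*sqrt(2) - 6) = 13 - 49*(-6 + I*sqrt(2)) = 13 + (294 - 49*I*sqrt(2)) = 307 - 49*I*sqrt(2)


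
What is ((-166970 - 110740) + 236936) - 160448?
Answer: -201222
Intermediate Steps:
((-166970 - 110740) + 236936) - 160448 = (-277710 + 236936) - 160448 = -40774 - 160448 = -201222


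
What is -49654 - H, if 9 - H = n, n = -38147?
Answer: -87810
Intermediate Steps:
H = 38156 (H = 9 - 1*(-38147) = 9 + 38147 = 38156)
-49654 - H = -49654 - 1*38156 = -49654 - 38156 = -87810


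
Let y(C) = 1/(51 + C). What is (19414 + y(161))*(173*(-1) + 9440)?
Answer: 38140831323/212 ≈ 1.7991e+8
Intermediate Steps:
(19414 + y(161))*(173*(-1) + 9440) = (19414 + 1/(51 + 161))*(173*(-1) + 9440) = (19414 + 1/212)*(-173 + 9440) = (19414 + 1/212)*9267 = (4115769/212)*9267 = 38140831323/212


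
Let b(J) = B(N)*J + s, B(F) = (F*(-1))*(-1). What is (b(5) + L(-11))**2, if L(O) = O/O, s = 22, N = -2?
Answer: 169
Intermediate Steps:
B(F) = F (B(F) = -F*(-1) = F)
b(J) = 22 - 2*J (b(J) = -2*J + 22 = 22 - 2*J)
L(O) = 1
(b(5) + L(-11))**2 = ((22 - 2*5) + 1)**2 = ((22 - 10) + 1)**2 = (12 + 1)**2 = 13**2 = 169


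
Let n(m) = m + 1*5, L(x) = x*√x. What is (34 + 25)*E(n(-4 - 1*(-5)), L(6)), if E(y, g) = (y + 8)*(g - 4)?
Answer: -3304 + 4956*√6 ≈ 8835.7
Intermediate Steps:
L(x) = x^(3/2)
n(m) = 5 + m (n(m) = m + 5 = 5 + m)
E(y, g) = (-4 + g)*(8 + y) (E(y, g) = (8 + y)*(-4 + g) = (-4 + g)*(8 + y))
(34 + 25)*E(n(-4 - 1*(-5)), L(6)) = (34 + 25)*(-32 - 4*(5 + (-4 - 1*(-5))) + 8*6^(3/2) + 6^(3/2)*(5 + (-4 - 1*(-5)))) = 59*(-32 - 4*(5 + (-4 + 5)) + 8*(6*√6) + (6*√6)*(5 + (-4 + 5))) = 59*(-32 - 4*(5 + 1) + 48*√6 + (6*√6)*(5 + 1)) = 59*(-32 - 4*6 + 48*√6 + (6*√6)*6) = 59*(-32 - 24 + 48*√6 + 36*√6) = 59*(-56 + 84*√6) = -3304 + 4956*√6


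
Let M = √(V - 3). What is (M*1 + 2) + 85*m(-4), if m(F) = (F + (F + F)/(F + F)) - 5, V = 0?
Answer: -678 + I*√3 ≈ -678.0 + 1.732*I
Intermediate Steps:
M = I*√3 (M = √(0 - 3) = √(-3) = I*√3 ≈ 1.732*I)
m(F) = -4 + F (m(F) = (F + (2*F)/((2*F))) - 5 = (F + (2*F)*(1/(2*F))) - 5 = (F + 1) - 5 = (1 + F) - 5 = -4 + F)
(M*1 + 2) + 85*m(-4) = ((I*√3)*1 + 2) + 85*(-4 - 4) = (I*√3 + 2) + 85*(-8) = (2 + I*√3) - 680 = -678 + I*√3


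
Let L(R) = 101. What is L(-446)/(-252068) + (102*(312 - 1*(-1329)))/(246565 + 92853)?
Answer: 21078682379/42778208212 ≈ 0.49274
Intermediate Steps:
L(-446)/(-252068) + (102*(312 - 1*(-1329)))/(246565 + 92853) = 101/(-252068) + (102*(312 - 1*(-1329)))/(246565 + 92853) = 101*(-1/252068) + (102*(312 + 1329))/339418 = -101/252068 + (102*1641)*(1/339418) = -101/252068 + 167382*(1/339418) = -101/252068 + 83691/169709 = 21078682379/42778208212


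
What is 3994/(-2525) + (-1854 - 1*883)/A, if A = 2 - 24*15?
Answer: 5481073/903950 ≈ 6.0635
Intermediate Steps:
A = -358 (A = 2 - 360 = -358)
3994/(-2525) + (-1854 - 1*883)/A = 3994/(-2525) + (-1854 - 1*883)/(-358) = 3994*(-1/2525) + (-1854 - 883)*(-1/358) = -3994/2525 - 2737*(-1/358) = -3994/2525 + 2737/358 = 5481073/903950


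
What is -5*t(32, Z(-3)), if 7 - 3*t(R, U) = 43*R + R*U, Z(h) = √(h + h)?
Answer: 6845/3 + 160*I*√6/3 ≈ 2281.7 + 130.64*I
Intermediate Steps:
Z(h) = √2*√h (Z(h) = √(2*h) = √2*√h)
t(R, U) = 7/3 - 43*R/3 - R*U/3 (t(R, U) = 7/3 - (43*R + R*U)/3 = 7/3 + (-43*R/3 - R*U/3) = 7/3 - 43*R/3 - R*U/3)
-5*t(32, Z(-3)) = -5*(7/3 - 43/3*32 - ⅓*32*√2*√(-3)) = -5*(7/3 - 1376/3 - ⅓*32*√2*(I*√3)) = -5*(7/3 - 1376/3 - ⅓*32*I*√6) = -5*(7/3 - 1376/3 - 32*I*√6/3) = -5*(-1369/3 - 32*I*√6/3) = 6845/3 + 160*I*√6/3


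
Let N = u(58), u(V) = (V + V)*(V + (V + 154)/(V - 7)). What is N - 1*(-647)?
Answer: 400717/51 ≈ 7857.2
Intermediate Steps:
u(V) = 2*V*(V + (154 + V)/(-7 + V)) (u(V) = (2*V)*(V + (154 + V)/(-7 + V)) = 2*V*(V + (154 + V)/(-7 + V)))
N = 367720/51 (N = 2*58*(154 + 58² - 6*58)/(-7 + 58) = 2*58*(154 + 3364 - 348)/51 = 2*58*(1/51)*3170 = 367720/51 ≈ 7210.2)
N - 1*(-647) = 367720/51 - 1*(-647) = 367720/51 + 647 = 400717/51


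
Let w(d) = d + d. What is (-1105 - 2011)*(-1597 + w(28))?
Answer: 4801756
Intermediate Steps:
w(d) = 2*d
(-1105 - 2011)*(-1597 + w(28)) = (-1105 - 2011)*(-1597 + 2*28) = -3116*(-1597 + 56) = -3116*(-1541) = 4801756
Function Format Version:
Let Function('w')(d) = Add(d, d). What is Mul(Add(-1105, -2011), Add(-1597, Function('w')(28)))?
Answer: 4801756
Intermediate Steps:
Function('w')(d) = Mul(2, d)
Mul(Add(-1105, -2011), Add(-1597, Function('w')(28))) = Mul(Add(-1105, -2011), Add(-1597, Mul(2, 28))) = Mul(-3116, Add(-1597, 56)) = Mul(-3116, -1541) = 4801756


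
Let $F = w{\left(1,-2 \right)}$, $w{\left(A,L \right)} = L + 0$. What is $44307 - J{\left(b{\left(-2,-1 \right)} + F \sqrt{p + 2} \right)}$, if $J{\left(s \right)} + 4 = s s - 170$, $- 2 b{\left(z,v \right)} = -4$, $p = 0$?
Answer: $44469 + 8 \sqrt{2} \approx 44480.0$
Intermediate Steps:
$b{\left(z,v \right)} = 2$ ($b{\left(z,v \right)} = \left(- \frac{1}{2}\right) \left(-4\right) = 2$)
$w{\left(A,L \right)} = L$
$F = -2$
$J{\left(s \right)} = -174 + s^{2}$ ($J{\left(s \right)} = -4 + \left(s s - 170\right) = -4 + \left(s^{2} - 170\right) = -4 + \left(-170 + s^{2}\right) = -174 + s^{2}$)
$44307 - J{\left(b{\left(-2,-1 \right)} + F \sqrt{p + 2} \right)} = 44307 - \left(-174 + \left(2 - 2 \sqrt{0 + 2}\right)^{2}\right) = 44307 - \left(-174 + \left(2 - 2 \sqrt{2}\right)^{2}\right) = 44307 + \left(174 - \left(2 - 2 \sqrt{2}\right)^{2}\right) = 44481 - \left(2 - 2 \sqrt{2}\right)^{2}$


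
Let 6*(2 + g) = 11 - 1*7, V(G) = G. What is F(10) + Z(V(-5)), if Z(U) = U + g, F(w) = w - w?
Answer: -19/3 ≈ -6.3333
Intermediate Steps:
F(w) = 0
g = -4/3 (g = -2 + (11 - 1*7)/6 = -2 + (11 - 7)/6 = -2 + (1/6)*4 = -2 + 2/3 = -4/3 ≈ -1.3333)
Z(U) = -4/3 + U (Z(U) = U - 4/3 = -4/3 + U)
F(10) + Z(V(-5)) = 0 + (-4/3 - 5) = 0 - 19/3 = -19/3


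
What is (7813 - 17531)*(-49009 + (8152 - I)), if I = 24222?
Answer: 632437722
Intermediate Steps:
(7813 - 17531)*(-49009 + (8152 - I)) = (7813 - 17531)*(-49009 + (8152 - 1*24222)) = -9718*(-49009 + (8152 - 24222)) = -9718*(-49009 - 16070) = -9718*(-65079) = 632437722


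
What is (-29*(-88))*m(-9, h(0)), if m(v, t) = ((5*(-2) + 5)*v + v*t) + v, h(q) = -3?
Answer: 160776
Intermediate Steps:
m(v, t) = -4*v + t*v (m(v, t) = ((-10 + 5)*v + t*v) + v = (-5*v + t*v) + v = -4*v + t*v)
(-29*(-88))*m(-9, h(0)) = (-29*(-88))*(-9*(-4 - 3)) = 2552*(-9*(-7)) = 2552*63 = 160776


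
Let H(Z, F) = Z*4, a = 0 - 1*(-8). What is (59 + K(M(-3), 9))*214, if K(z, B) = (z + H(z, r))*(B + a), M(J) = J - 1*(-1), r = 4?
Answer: -23754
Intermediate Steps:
M(J) = 1 + J (M(J) = J + 1 = 1 + J)
a = 8 (a = 0 + 8 = 8)
H(Z, F) = 4*Z
K(z, B) = 5*z*(8 + B) (K(z, B) = (z + 4*z)*(B + 8) = (5*z)*(8 + B) = 5*z*(8 + B))
(59 + K(M(-3), 9))*214 = (59 + 5*(1 - 3)*(8 + 9))*214 = (59 + 5*(-2)*17)*214 = (59 - 170)*214 = -111*214 = -23754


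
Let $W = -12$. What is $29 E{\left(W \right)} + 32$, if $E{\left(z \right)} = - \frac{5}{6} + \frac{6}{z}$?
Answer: $- \frac{20}{3} \approx -6.6667$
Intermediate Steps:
$E{\left(z \right)} = - \frac{5}{6} + \frac{6}{z}$ ($E{\left(z \right)} = \left(-5\right) \frac{1}{6} + \frac{6}{z} = - \frac{5}{6} + \frac{6}{z}$)
$29 E{\left(W \right)} + 32 = 29 \left(- \frac{5}{6} + \frac{6}{-12}\right) + 32 = 29 \left(- \frac{5}{6} + 6 \left(- \frac{1}{12}\right)\right) + 32 = 29 \left(- \frac{5}{6} - \frac{1}{2}\right) + 32 = 29 \left(- \frac{4}{3}\right) + 32 = - \frac{116}{3} + 32 = - \frac{20}{3}$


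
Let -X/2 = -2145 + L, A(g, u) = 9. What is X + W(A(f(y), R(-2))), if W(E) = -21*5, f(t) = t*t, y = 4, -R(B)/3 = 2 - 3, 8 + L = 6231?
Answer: -8261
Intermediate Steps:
L = 6223 (L = -8 + 6231 = 6223)
R(B) = 3 (R(B) = -3*(2 - 3) = -3*(-1) = 3)
f(t) = t**2
W(E) = -105
X = -8156 (X = -2*(-2145 + 6223) = -2*4078 = -8156)
X + W(A(f(y), R(-2))) = -8156 - 105 = -8261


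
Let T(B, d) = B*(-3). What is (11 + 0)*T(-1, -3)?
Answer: 33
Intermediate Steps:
T(B, d) = -3*B
(11 + 0)*T(-1, -3) = (11 + 0)*(-3*(-1)) = 11*3 = 33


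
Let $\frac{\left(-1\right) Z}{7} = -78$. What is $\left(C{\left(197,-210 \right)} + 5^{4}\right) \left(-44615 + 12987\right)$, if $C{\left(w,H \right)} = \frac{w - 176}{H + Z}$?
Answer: $- \frac{79077907}{4} \approx -1.9769 \cdot 10^{7}$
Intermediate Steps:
$Z = 546$ ($Z = \left(-7\right) \left(-78\right) = 546$)
$C{\left(w,H \right)} = \frac{-176 + w}{546 + H}$ ($C{\left(w,H \right)} = \frac{w - 176}{H + 546} = \frac{-176 + w}{546 + H}$)
$\left(C{\left(197,-210 \right)} + 5^{4}\right) \left(-44615 + 12987\right) = \left(\frac{-176 + 197}{546 - 210} + 5^{4}\right) \left(-44615 + 12987\right) = \left(\frac{1}{336} \cdot 21 + 625\right) \left(-31628\right) = \left(\frac{1}{16} + 625\right) \left(-31628\right) = \frac{10001}{16} \left(-31628\right) = - \frac{79077907}{4}$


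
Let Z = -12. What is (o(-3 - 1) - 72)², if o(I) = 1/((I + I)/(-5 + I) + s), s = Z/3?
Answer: 4100625/784 ≈ 5230.4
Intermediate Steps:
s = -4 (s = -12/3 = -12*⅓ = -4)
o(I) = 1/(-4 + 2*I/(-5 + I)) (o(I) = 1/((I + I)/(-5 + I) - 4) = 1/((2*I)/(-5 + I) - 4) = 1/(2*I/(-5 + I) - 4) = 1/(-4 + 2*I/(-5 + I)))
(o(-3 - 1) - 72)² = ((5 - (-3 - 1))/(2*(-10 + (-3 - 1))) - 72)² = ((5 - 1*(-4))/(2*(-10 - 4)) - 72)² = ((½)*(5 + 4)/(-14) - 72)² = ((½)*(-1/14)*9 - 72)² = (-9/28 - 72)² = (-2025/28)² = 4100625/784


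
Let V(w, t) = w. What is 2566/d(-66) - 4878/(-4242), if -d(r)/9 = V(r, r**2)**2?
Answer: 15029345/13858614 ≈ 1.0845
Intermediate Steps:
d(r) = -9*r**2
2566/d(-66) - 4878/(-4242) = 2566/((-9*(-66)**2)) - 4878/(-4242) = 2566/((-9*4356)) - 4878*(-1/4242) = 2566/(-39204) + 813/707 = 2566*(-1/39204) + 813/707 = -1283/19602 + 813/707 = 15029345/13858614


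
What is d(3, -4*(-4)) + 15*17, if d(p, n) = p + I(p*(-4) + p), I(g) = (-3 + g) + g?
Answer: 237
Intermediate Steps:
I(g) = -3 + 2*g
d(p, n) = -3 - 5*p (d(p, n) = p + (-3 + 2*(p*(-4) + p)) = p + (-3 + 2*(-4*p + p)) = p + (-3 + 2*(-3*p)) = p + (-3 - 6*p) = -3 - 5*p)
d(3, -4*(-4)) + 15*17 = (-3 - 5*3) + 15*17 = (-3 - 15) + 255 = -18 + 255 = 237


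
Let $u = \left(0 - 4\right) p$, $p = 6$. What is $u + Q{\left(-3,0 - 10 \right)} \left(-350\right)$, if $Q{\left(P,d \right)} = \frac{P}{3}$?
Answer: $326$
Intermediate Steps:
$Q{\left(P,d \right)} = \frac{P}{3}$ ($Q{\left(P,d \right)} = P \frac{1}{3} = \frac{P}{3}$)
$u = -24$ ($u = \left(0 - 4\right) 6 = \left(-4\right) 6 = -24$)
$u + Q{\left(-3,0 - 10 \right)} \left(-350\right) = -24 + \frac{1}{3} \left(-3\right) \left(-350\right) = -24 - -350 = -24 + 350 = 326$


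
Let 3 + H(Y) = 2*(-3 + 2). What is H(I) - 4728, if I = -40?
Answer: -4733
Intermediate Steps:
H(Y) = -5 (H(Y) = -3 + 2*(-3 + 2) = -3 + 2*(-1) = -3 - 2 = -5)
H(I) - 4728 = -5 - 4728 = -4733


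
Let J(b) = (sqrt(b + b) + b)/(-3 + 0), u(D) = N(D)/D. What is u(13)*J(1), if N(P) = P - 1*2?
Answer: -11/39 - 11*sqrt(2)/39 ≈ -0.68093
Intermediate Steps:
N(P) = -2 + P (N(P) = P - 2 = -2 + P)
u(D) = (-2 + D)/D
J(b) = -b/3 - sqrt(2)*sqrt(b)/3 (J(b) = (sqrt(2*b) + b)/(-3) = (sqrt(2)*sqrt(b) + b)*(-1/3) = (b + sqrt(2)*sqrt(b))*(-1/3) = -b/3 - sqrt(2)*sqrt(b)/3)
u(13)*J(1) = ((-2 + 13)/13)*(-1/3*1 - sqrt(2)*sqrt(1)/3) = ((1/13)*11)*(-1/3 - 1/3*sqrt(2)*1) = 11*(-1/3 - sqrt(2)/3)/13 = -11/39 - 11*sqrt(2)/39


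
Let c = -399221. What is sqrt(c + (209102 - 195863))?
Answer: I*sqrt(385982) ≈ 621.27*I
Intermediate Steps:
sqrt(c + (209102 - 195863)) = sqrt(-399221 + (209102 - 195863)) = sqrt(-399221 + 13239) = sqrt(-385982) = I*sqrt(385982)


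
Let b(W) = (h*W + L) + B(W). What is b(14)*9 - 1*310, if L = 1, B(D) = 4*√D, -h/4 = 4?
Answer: -2317 + 36*√14 ≈ -2182.3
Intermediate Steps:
h = -16 (h = -4*4 = -16)
b(W) = 1 - 16*W + 4*√W (b(W) = (-16*W + 1) + 4*√W = (1 - 16*W) + 4*√W = 1 - 16*W + 4*√W)
b(14)*9 - 1*310 = (1 - 16*14 + 4*√14)*9 - 1*310 = (1 - 224 + 4*√14)*9 - 310 = (-223 + 4*√14)*9 - 310 = (-2007 + 36*√14) - 310 = -2317 + 36*√14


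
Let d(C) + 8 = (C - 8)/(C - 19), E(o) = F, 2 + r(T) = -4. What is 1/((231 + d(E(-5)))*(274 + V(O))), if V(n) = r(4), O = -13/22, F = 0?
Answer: 19/1137660 ≈ 1.6701e-5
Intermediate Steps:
O = -13/22 (O = -13*1/22 = -13/22 ≈ -0.59091)
r(T) = -6 (r(T) = -2 - 4 = -6)
E(o) = 0
V(n) = -6
d(C) = -8 + (-8 + C)/(-19 + C) (d(C) = -8 + (C - 8)/(C - 19) = -8 + (-8 + C)/(-19 + C))
1/((231 + d(E(-5)))*(274 + V(O))) = 1/((231 + (144 - 7*0)/(-19 + 0))*(274 - 6)) = 1/((231 + (144 + 0)/(-19))*268) = 1/((231 - 1/19*144)*268) = 1/((231 - 144/19)*268) = 1/((4245/19)*268) = 1/(1137660/19) = 19/1137660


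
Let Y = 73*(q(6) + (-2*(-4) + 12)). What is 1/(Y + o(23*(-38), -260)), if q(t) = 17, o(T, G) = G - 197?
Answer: 1/2244 ≈ 0.00044563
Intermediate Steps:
o(T, G) = -197 + G
Y = 2701 (Y = 73*(17 + (-2*(-4) + 12)) = 73*(17 + (8 + 12)) = 73*(17 + 20) = 73*37 = 2701)
1/(Y + o(23*(-38), -260)) = 1/(2701 + (-197 - 260)) = 1/(2701 - 457) = 1/2244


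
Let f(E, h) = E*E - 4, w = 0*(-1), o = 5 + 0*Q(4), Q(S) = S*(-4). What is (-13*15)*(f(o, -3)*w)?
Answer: 0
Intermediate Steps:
Q(S) = -4*S
o = 5 (o = 5 + 0*(-4*4) = 5 + 0*(-16) = 5 + 0 = 5)
w = 0
f(E, h) = -4 + E**2 (f(E, h) = E**2 - 4 = -4 + E**2)
(-13*15)*(f(o, -3)*w) = (-13*15)*((-4 + 5**2)*0) = -195*(-4 + 25)*0 = -4095*0 = -195*0 = 0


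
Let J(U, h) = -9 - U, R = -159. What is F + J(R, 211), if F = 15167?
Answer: 15317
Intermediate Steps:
F + J(R, 211) = 15167 + (-9 - 1*(-159)) = 15167 + (-9 + 159) = 15167 + 150 = 15317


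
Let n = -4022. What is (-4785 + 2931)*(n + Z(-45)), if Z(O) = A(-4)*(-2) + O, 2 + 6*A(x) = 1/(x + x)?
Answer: 30155619/4 ≈ 7.5389e+6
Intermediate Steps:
A(x) = -⅓ + 1/(12*x) (A(x) = -⅓ + 1/(6*(x + x)) = -⅓ + 1/(6*((2*x))) = -⅓ + (1/(2*x))/6 = -⅓ + 1/(12*x))
Z(O) = 17/24 + O (Z(O) = ((1/12)*(1 - 4*(-4))/(-4))*(-2) + O = ((1/12)*(-¼)*(1 + 16))*(-2) + O = ((1/12)*(-¼)*17)*(-2) + O = -17/48*(-2) + O = 17/24 + O)
(-4785 + 2931)*(n + Z(-45)) = (-4785 + 2931)*(-4022 + (17/24 - 45)) = -1854*(-4022 - 1063/24) = -1854*(-97591/24) = 30155619/4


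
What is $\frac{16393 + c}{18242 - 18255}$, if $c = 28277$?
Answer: $- \frac{44670}{13} \approx -3436.2$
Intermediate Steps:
$\frac{16393 + c}{18242 - 18255} = \frac{16393 + 28277}{18242 - 18255} = \frac{44670}{-13} = 44670 \left(- \frac{1}{13}\right) = - \frac{44670}{13}$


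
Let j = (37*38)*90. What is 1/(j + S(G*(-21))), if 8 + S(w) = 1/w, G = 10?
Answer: 210/26571719 ≈ 7.9031e-6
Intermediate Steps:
j = 126540 (j = 1406*90 = 126540)
S(w) = -8 + 1/w
1/(j + S(G*(-21))) = 1/(126540 + (-8 + 1/(10*(-21)))) = 1/(126540 + (-8 + 1/(-210))) = 1/(126540 + (-8 - 1/210)) = 1/(126540 - 1681/210) = 1/(26571719/210) = 210/26571719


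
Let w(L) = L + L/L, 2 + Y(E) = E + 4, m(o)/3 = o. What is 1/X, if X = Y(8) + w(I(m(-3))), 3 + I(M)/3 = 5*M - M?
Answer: -1/106 ≈ -0.0094340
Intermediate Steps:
m(o) = 3*o
Y(E) = 2 + E (Y(E) = -2 + (E + 4) = -2 + (4 + E) = 2 + E)
I(M) = -9 + 12*M (I(M) = -9 + 3*(5*M - M) = -9 + 3*(4*M) = -9 + 12*M)
w(L) = 1 + L (w(L) = L + 1 = 1 + L)
X = -106 (X = (2 + 8) + (1 + (-9 + 12*(3*(-3)))) = 10 + (1 + (-9 + 12*(-9))) = 10 + (1 + (-9 - 108)) = 10 + (1 - 117) = 10 - 116 = -106)
1/X = 1/(-106) = -1/106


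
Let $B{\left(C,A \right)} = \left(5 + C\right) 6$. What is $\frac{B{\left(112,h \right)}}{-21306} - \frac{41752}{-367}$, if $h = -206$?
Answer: $\frac{148218413}{1303217} \approx 113.73$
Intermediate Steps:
$B{\left(C,A \right)} = 30 + 6 C$
$\frac{B{\left(112,h \right)}}{-21306} - \frac{41752}{-367} = \frac{30 + 6 \cdot 112}{-21306} - \frac{41752}{-367} = \left(30 + 672\right) \left(- \frac{1}{21306}\right) - - \frac{41752}{367} = 702 \left(- \frac{1}{21306}\right) + \frac{41752}{367} = - \frac{117}{3551} + \frac{41752}{367} = \frac{148218413}{1303217}$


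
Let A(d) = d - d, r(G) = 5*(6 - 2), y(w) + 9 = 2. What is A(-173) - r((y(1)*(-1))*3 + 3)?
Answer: -20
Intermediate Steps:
y(w) = -7 (y(w) = -9 + 2 = -7)
r(G) = 20 (r(G) = 5*4 = 20)
A(d) = 0
A(-173) - r((y(1)*(-1))*3 + 3) = 0 - 1*20 = 0 - 20 = -20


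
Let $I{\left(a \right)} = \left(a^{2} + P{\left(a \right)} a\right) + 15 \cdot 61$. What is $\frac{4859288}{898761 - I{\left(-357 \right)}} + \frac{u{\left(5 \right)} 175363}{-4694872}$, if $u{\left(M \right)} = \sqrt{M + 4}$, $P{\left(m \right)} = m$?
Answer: $\frac{5618871825191}{754639640664} \approx 7.4458$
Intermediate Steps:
$u{\left(M \right)} = \sqrt{4 + M}$
$I{\left(a \right)} = 915 + 2 a^{2}$ ($I{\left(a \right)} = \left(a^{2} + a a\right) + 15 \cdot 61 = \left(a^{2} + a^{2}\right) + 915 = 2 a^{2} + 915 = 915 + 2 a^{2}$)
$\frac{4859288}{898761 - I{\left(-357 \right)}} + \frac{u{\left(5 \right)} 175363}{-4694872} = \frac{4859288}{898761 - \left(915 + 2 \left(-357\right)^{2}\right)} + \frac{\sqrt{4 + 5} \cdot 175363}{-4694872} = \frac{4859288}{898761 - \left(915 + 2 \cdot 127449\right)} + \sqrt{9} \cdot 175363 \left(- \frac{1}{4694872}\right) = \frac{4859288}{898761 - \left(915 + 254898\right)} + 3 \cdot 175363 \left(- \frac{1}{4694872}\right) = \frac{4859288}{898761 - 255813} + 526089 \left(- \frac{1}{4694872}\right) = \frac{4859288}{898761 - 255813} - \frac{526089}{4694872} = \frac{4859288}{642948} - \frac{526089}{4694872} = 4859288 \cdot \frac{1}{642948} - \frac{526089}{4694872} = \frac{1214822}{160737} - \frac{526089}{4694872} = \frac{5618871825191}{754639640664}$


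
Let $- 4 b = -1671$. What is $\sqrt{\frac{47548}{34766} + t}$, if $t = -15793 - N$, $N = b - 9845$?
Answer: $\frac{i \sqrt{7692468274239}}{34766} \approx 79.777 i$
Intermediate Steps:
$b = \frac{1671}{4}$ ($b = \left(- \frac{1}{4}\right) \left(-1671\right) = \frac{1671}{4} \approx 417.75$)
$N = - \frac{37709}{4}$ ($N = \frac{1671}{4} - 9845 = - \frac{37709}{4} \approx -9427.3$)
$t = - \frac{25463}{4}$ ($t = -15793 - - \frac{37709}{4} = -15793 + \frac{37709}{4} = - \frac{25463}{4} \approx -6365.8$)
$\sqrt{\frac{47548}{34766} + t} = \sqrt{\frac{47548}{34766} - \frac{25463}{4}} = \sqrt{47548 \cdot \frac{1}{34766} - \frac{25463}{4}} = \sqrt{\frac{23774}{17383} - \frac{25463}{4}} = \sqrt{- \frac{442528233}{69532}} = \frac{i \sqrt{7692468274239}}{34766}$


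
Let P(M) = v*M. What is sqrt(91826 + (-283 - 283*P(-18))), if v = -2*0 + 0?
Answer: sqrt(91543) ≈ 302.56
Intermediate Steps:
v = 0 (v = 0 + 0 = 0)
P(M) = 0 (P(M) = 0*M = 0)
sqrt(91826 + (-283 - 283*P(-18))) = sqrt(91826 + (-283 - 283*0)) = sqrt(91826 + (-283 + 0)) = sqrt(91826 - 283) = sqrt(91543)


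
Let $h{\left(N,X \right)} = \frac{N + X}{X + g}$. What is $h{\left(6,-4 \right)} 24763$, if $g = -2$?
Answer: $- \frac{24763}{3} \approx -8254.3$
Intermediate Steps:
$h{\left(N,X \right)} = \frac{N + X}{-2 + X}$ ($h{\left(N,X \right)} = \frac{N + X}{X - 2} = \frac{N + X}{-2 + X}$)
$h{\left(6,-4 \right)} 24763 = \frac{6 - 4}{-2 - 4} \cdot 24763 = \frac{1}{-6} \cdot 2 \cdot 24763 = \left(- \frac{1}{6}\right) 2 \cdot 24763 = \left(- \frac{1}{3}\right) 24763 = - \frac{24763}{3}$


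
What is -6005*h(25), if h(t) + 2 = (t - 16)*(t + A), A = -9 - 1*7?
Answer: -474395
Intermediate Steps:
A = -16 (A = -9 - 7 = -16)
h(t) = -2 + (-16 + t)² (h(t) = -2 + (t - 16)*(t - 16) = -2 + (-16 + t)*(-16 + t) = -2 + (-16 + t)²)
-6005*h(25) = -6005*(254 + 25² - 32*25) = -6005*(254 + 625 - 800) = -6005*79 = -474395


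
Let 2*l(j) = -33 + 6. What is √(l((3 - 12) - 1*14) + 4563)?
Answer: 3*√2022/2 ≈ 67.450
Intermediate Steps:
l(j) = -27/2 (l(j) = (-33 + 6)/2 = (½)*(-27) = -27/2)
√(l((3 - 12) - 1*14) + 4563) = √(-27/2 + 4563) = √(9099/2) = 3*√2022/2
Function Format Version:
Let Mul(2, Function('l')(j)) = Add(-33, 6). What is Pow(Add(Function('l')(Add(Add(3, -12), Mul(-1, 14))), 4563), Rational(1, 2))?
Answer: Mul(Rational(3, 2), Pow(2022, Rational(1, 2))) ≈ 67.450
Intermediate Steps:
Function('l')(j) = Rational(-27, 2) (Function('l')(j) = Mul(Rational(1, 2), Add(-33, 6)) = Mul(Rational(1, 2), -27) = Rational(-27, 2))
Pow(Add(Function('l')(Add(Add(3, -12), Mul(-1, 14))), 4563), Rational(1, 2)) = Pow(Add(Rational(-27, 2), 4563), Rational(1, 2)) = Pow(Rational(9099, 2), Rational(1, 2)) = Mul(Rational(3, 2), Pow(2022, Rational(1, 2)))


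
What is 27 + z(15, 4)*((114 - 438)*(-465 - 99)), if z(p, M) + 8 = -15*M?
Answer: -12426021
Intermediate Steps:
z(p, M) = -8 - 15*M
27 + z(15, 4)*((114 - 438)*(-465 - 99)) = 27 + (-8 - 15*4)*((114 - 438)*(-465 - 99)) = 27 + (-8 - 60)*(-324*(-564)) = 27 - 68*182736 = 27 - 12426048 = -12426021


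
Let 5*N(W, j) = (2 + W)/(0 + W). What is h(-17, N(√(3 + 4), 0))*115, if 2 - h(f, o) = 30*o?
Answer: -460 - 1380*√7/7 ≈ -981.59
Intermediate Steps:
N(W, j) = (2 + W)/(5*W) (N(W, j) = ((2 + W)/(0 + W))/5 = ((2 + W)/W)/5 = (2 + W)/(5*W))
h(f, o) = 2 - 30*o
h(-17, N(√(3 + 4), 0))*115 = (2 - 6*(2 + √(3 + 4))/(√(3 + 4)))*115 = (2 - 6*(2 + √7)/(√7))*115 = (2 - 6*√7/7*(2 + √7))*115 = (2 - 6*√7*(2 + √7)/7)*115 = 230 - 690*√7*(2 + √7)/7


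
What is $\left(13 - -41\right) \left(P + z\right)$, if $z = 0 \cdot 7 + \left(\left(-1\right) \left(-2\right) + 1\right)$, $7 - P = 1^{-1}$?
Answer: $486$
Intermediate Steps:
$P = 6$ ($P = 7 - 1^{-1} = 7 - 1 = 6$)
$z = 3$ ($z = 0 + \left(2 + 1\right) = 0 + 3 = 3$)
$\left(13 - -41\right) \left(P + z\right) = \left(13 - -41\right) \left(6 + 3\right) = \left(13 + 41\right) 9 = 54 \cdot 9 = 486$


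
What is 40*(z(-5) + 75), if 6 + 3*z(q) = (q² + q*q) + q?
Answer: 3520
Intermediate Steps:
z(q) = -2 + q/3 + 2*q²/3 (z(q) = -2 + ((q² + q*q) + q)/3 = -2 + ((q² + q²) + q)/3 = -2 + (2*q² + q)/3 = -2 + (q + 2*q²)/3 = -2 + (q/3 + 2*q²/3) = -2 + q/3 + 2*q²/3)
40*(z(-5) + 75) = 40*((-2 + (⅓)*(-5) + (⅔)*(-5)²) + 75) = 40*((-2 - 5/3 + (⅔)*25) + 75) = 40*((-2 - 5/3 + 50/3) + 75) = 40*(13 + 75) = 40*88 = 3520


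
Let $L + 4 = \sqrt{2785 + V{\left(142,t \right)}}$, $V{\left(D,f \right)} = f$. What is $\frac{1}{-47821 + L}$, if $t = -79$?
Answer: $- \frac{47825}{2287227919} - \frac{\sqrt{2706}}{2287227919} \approx -2.0932 \cdot 10^{-5}$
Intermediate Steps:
$L = -4 + \sqrt{2706}$ ($L = -4 + \sqrt{2785 - 79} = -4 + \sqrt{2706} \approx 48.019$)
$\frac{1}{-47821 + L} = \frac{1}{-47821 - \left(4 - \sqrt{2706}\right)} = \frac{1}{-47825 + \sqrt{2706}}$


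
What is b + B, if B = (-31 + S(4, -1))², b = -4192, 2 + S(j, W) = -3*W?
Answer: -3292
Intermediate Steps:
S(j, W) = -2 - 3*W
B = 900 (B = (-31 + (-2 - 3*(-1)))² = (-31 + (-2 + 3))² = (-31 + 1)² = (-30)² = 900)
b + B = -4192 + 900 = -3292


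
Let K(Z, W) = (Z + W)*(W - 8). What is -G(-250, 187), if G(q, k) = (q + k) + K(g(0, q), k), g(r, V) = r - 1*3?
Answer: -32873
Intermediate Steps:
g(r, V) = -3 + r (g(r, V) = r - 3 = -3 + r)
K(Z, W) = (-8 + W)*(W + Z) (K(Z, W) = (W + Z)*(-8 + W) = (-8 + W)*(W + Z))
G(q, k) = 24 + q + k**2 - 10*k (G(q, k) = (q + k) + (k**2 - 8*k - 8*(-3 + 0) + k*(-3 + 0)) = (k + q) + (k**2 - 8*k - 8*(-3) + k*(-3)) = (k + q) + (k**2 - 8*k + 24 - 3*k) = (k + q) + (24 + k**2 - 11*k) = 24 + q + k**2 - 10*k)
-G(-250, 187) = -(24 - 250 + 187**2 - 10*187) = -(24 - 250 + 34969 - 1870) = -1*32873 = -32873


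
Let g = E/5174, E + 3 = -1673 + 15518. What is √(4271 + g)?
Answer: √28601866826/2587 ≈ 65.373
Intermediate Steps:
E = 13842 (E = -3 + (-1673 + 15518) = -3 + 13845 = 13842)
g = 6921/2587 (g = 13842/5174 = 13842*(1/5174) = 6921/2587 ≈ 2.6753)
√(4271 + g) = √(4271 + 6921/2587) = √(11055998/2587) = √28601866826/2587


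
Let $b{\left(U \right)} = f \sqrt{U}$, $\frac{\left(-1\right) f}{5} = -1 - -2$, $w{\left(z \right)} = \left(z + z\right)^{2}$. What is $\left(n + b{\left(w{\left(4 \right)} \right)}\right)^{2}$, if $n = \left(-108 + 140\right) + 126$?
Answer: $13924$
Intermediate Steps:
$w{\left(z \right)} = 4 z^{2}$ ($w{\left(z \right)} = \left(2 z\right)^{2} = 4 z^{2}$)
$f = -5$ ($f = - 5 \left(-1 - -2\right) = - 5 \left(-1 + 2\right) = \left(-5\right) 1 = -5$)
$b{\left(U \right)} = - 5 \sqrt{U}$
$n = 158$ ($n = 32 + 126 = 158$)
$\left(n + b{\left(w{\left(4 \right)} \right)}\right)^{2} = \left(158 - 5 \sqrt{4 \cdot 4^{2}}\right)^{2} = \left(158 - 5 \sqrt{4 \cdot 16}\right)^{2} = \left(158 - 5 \sqrt{64}\right)^{2} = \left(158 - 40\right)^{2} = 118^{2} = 13924$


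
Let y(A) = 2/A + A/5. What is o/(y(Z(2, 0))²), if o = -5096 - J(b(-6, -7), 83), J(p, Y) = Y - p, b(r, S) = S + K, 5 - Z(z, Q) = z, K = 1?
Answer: -1166625/361 ≈ -3231.6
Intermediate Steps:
Z(z, Q) = 5 - z
b(r, S) = 1 + S (b(r, S) = S + 1 = 1 + S)
y(A) = 2/A + A/5 (y(A) = 2/A + A*(⅕) = 2/A + A/5)
o = -5185 (o = -5096 - (83 - (1 - 7)) = -5096 - (83 - 1*(-6)) = -5096 - (83 + 6) = -5096 - 1*89 = -5096 - 89 = -5185)
o/(y(Z(2, 0))²) = -5185/(2/(5 - 1*2) + (5 - 1*2)/5)² = -5185/(2/(5 - 2) + (5 - 2)/5)² = -5185/(2/3 + (⅕)*3)² = -5185/(2*(⅓) + ⅗)² = -5185/(⅔ + ⅗)² = -5185/((19/15)²) = -5185/361/225 = -5185*225/361 = -1166625/361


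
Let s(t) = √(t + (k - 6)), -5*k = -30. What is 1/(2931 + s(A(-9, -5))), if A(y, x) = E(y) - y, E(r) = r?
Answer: 1/2931 ≈ 0.00034118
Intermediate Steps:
k = 6 (k = -⅕*(-30) = 6)
A(y, x) = 0 (A(y, x) = y - y = 0)
s(t) = √t (s(t) = √(t + (6 - 6)) = √(t + 0) = √t)
1/(2931 + s(A(-9, -5))) = 1/(2931 + √0) = 1/(2931 + 0) = 1/2931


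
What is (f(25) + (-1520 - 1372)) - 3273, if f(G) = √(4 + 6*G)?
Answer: -6165 + √154 ≈ -6152.6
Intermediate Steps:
(f(25) + (-1520 - 1372)) - 3273 = (√(4 + 6*25) + (-1520 - 1372)) - 3273 = (√(4 + 150) - 2892) - 3273 = (√154 - 2892) - 3273 = (-2892 + √154) - 3273 = -6165 + √154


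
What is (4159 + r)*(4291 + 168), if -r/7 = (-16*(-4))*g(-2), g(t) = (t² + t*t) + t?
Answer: 6559189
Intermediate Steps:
g(t) = t + 2*t² (g(t) = (t² + t²) + t = 2*t² + t = t + 2*t²)
r = -2688 (r = -7*(-16*(-4))*(-2*(1 + 2*(-2))) = -448*(-2*(1 - 4)) = -448*(-2*(-3)) = -448*6 = -7*384 = -2688)
(4159 + r)*(4291 + 168) = (4159 - 2688)*(4291 + 168) = 1471*4459 = 6559189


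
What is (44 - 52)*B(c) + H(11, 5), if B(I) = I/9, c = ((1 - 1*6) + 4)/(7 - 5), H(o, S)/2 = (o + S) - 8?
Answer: 148/9 ≈ 16.444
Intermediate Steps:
H(o, S) = -16 + 2*S + 2*o (H(o, S) = 2*((o + S) - 8) = 2*((S + o) - 8) = 2*(-8 + S + o) = -16 + 2*S + 2*o)
c = -1/2 (c = ((1 - 6) + 4)/2 = (-5 + 4)*(1/2) = -1*1/2 = -1/2 ≈ -0.50000)
B(I) = I/9 (B(I) = I*(1/9) = I/9)
(44 - 52)*B(c) + H(11, 5) = (44 - 52)*((1/9)*(-1/2)) + (-16 + 2*5 + 2*11) = -8*(-1/18) + (-16 + 10 + 22) = 4/9 + 16 = 148/9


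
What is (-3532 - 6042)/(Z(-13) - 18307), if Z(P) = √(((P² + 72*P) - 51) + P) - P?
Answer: 58382252/111557089 + 9574*I*√831/334671267 ≈ 0.52334 + 0.00082466*I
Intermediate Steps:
Z(P) = √(-51 + P² + 73*P) - P (Z(P) = √((-51 + P² + 72*P) + P) - P = √(-51 + P² + 73*P) - P)
(-3532 - 6042)/(Z(-13) - 18307) = (-3532 - 6042)/((√(-51 + (-13)² + 73*(-13)) - 1*(-13)) - 18307) = -9574/((√(-51 + 169 - 949) + 13) - 18307) = -9574/((√(-831) + 13) - 18307) = -9574/((I*√831 + 13) - 18307) = -9574/((13 + I*√831) - 18307) = -9574/(-18294 + I*√831)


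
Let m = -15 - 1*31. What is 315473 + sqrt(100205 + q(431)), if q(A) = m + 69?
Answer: 315473 + 2*sqrt(25057) ≈ 3.1579e+5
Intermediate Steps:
m = -46 (m = -15 - 31 = -46)
q(A) = 23 (q(A) = -46 + 69 = 23)
315473 + sqrt(100205 + q(431)) = 315473 + sqrt(100205 + 23) = 315473 + sqrt(100228) = 315473 + 2*sqrt(25057)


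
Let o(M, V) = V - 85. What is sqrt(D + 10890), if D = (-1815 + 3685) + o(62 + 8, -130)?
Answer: sqrt(12545) ≈ 112.00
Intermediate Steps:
o(M, V) = -85 + V
D = 1655 (D = (-1815 + 3685) + (-85 - 130) = 1870 - 215 = 1655)
sqrt(D + 10890) = sqrt(1655 + 10890) = sqrt(12545)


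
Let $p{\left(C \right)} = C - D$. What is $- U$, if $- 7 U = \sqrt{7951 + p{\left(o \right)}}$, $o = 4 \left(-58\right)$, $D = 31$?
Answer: $\frac{62 \sqrt{2}}{7} \approx 12.526$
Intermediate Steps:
$o = -232$
$p{\left(C \right)} = -31 + C$ ($p{\left(C \right)} = C - 31 = -31 + C$)
$U = - \frac{62 \sqrt{2}}{7}$ ($U = - \frac{\sqrt{7951 - 263}}{7} = - \frac{\sqrt{7688}}{7} = - \frac{62 \sqrt{2}}{7} \approx -12.526$)
$- U = - \frac{\left(-62\right) \sqrt{2}}{7} = \frac{62 \sqrt{2}}{7}$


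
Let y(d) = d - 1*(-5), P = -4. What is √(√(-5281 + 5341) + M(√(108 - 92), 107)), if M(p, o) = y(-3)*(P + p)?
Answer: √2*15^(¼) ≈ 2.7832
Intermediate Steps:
y(d) = 5 + d (y(d) = d + 5 = 5 + d)
M(p, o) = -8 + 2*p (M(p, o) = (5 - 3)*(-4 + p) = 2*(-4 + p) = -8 + 2*p)
√(√(-5281 + 5341) + M(√(108 - 92), 107)) = √(√(-5281 + 5341) + (-8 + 2*√(108 - 92))) = √(√60 + (-8 + 2*√16)) = √(2*√15 + (-8 + 2*4)) = √(2*√15 + (-8 + 8)) = √(2*√15 + 0) = √(2*√15) = √2*15^(¼)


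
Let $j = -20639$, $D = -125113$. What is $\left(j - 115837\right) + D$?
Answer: $-261589$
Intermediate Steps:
$\left(j - 115837\right) + D = \left(-20639 - 115837\right) - 125113 = -136476 - 125113 = -261589$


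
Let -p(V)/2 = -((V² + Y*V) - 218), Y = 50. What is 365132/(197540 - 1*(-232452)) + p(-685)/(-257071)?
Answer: -70004803879/27634618358 ≈ -2.5332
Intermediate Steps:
p(V) = -436 + 2*V² + 100*V (p(V) = -(-2)*((V² + 50*V) - 218) = -(-2)*(-218 + V² + 50*V) = -2*(218 - V² - 50*V) = -436 + 2*V² + 100*V)
365132/(197540 - 1*(-232452)) + p(-685)/(-257071) = 365132/(197540 - 1*(-232452)) + (-436 + 2*(-685)² + 100*(-685))/(-257071) = 365132/(197540 + 232452) + (-436 + 2*469225 - 68500)*(-1/257071) = 365132/429992 + (-436 + 938450 - 68500)*(-1/257071) = 365132*(1/429992) + 869514*(-1/257071) = 91283/107498 - 869514/257071 = -70004803879/27634618358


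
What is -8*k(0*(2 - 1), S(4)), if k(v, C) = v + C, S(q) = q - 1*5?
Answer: 8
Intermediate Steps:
S(q) = -5 + q (S(q) = q - 5 = -5 + q)
k(v, C) = C + v
-8*k(0*(2 - 1), S(4)) = -8*((-5 + 4) + 0*(2 - 1)) = -8*(-1 + 0*1) = -8*(-1 + 0) = -8*(-1) = 8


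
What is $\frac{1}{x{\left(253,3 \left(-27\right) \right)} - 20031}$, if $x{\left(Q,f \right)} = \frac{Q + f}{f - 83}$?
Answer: $- \frac{41}{821314} \approx -4.992 \cdot 10^{-5}$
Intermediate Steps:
$x{\left(Q,f \right)} = \frac{Q + f}{-83 + f}$
$\frac{1}{x{\left(253,3 \left(-27\right) \right)} - 20031} = \frac{1}{\frac{253 + 3 \left(-27\right)}{-83 + 3 \left(-27\right)} - 20031} = \frac{1}{\frac{253 - 81}{-83 - 81} - 20031} = \frac{1}{\frac{1}{-164} \cdot 172 - 20031} = \frac{1}{\left(- \frac{1}{164}\right) 172 - 20031} = \frac{1}{- \frac{43}{41} - 20031} = \frac{1}{- \frac{821314}{41}} = - \frac{41}{821314}$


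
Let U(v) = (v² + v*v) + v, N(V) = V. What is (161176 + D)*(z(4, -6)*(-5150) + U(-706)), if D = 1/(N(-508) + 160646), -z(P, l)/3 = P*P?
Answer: 16045888326232387/80069 ≈ 2.0040e+11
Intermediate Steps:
z(P, l) = -3*P² (z(P, l) = -3*P*P = -3*P²)
U(v) = v + 2*v² (U(v) = (v² + v²) + v = 2*v² + v = v + 2*v²)
D = 1/160138 (D = 1/(-508 + 160646) = 1/160138 ≈ 6.2446e-6)
(161176 + D)*(z(4, -6)*(-5150) + U(-706)) = (161176 + 1/160138)*(-3*4²*(-5150) - 706*(1 + 2*(-706))) = 25810402289*(-3*16*(-5150) - 706*(1 - 1412))/160138 = 25810402289*(-48*(-5150) - 706*(-1411))/160138 = 25810402289*(247200 + 996166)/160138 = (25810402289/160138)*1243366 = 16045888326232387/80069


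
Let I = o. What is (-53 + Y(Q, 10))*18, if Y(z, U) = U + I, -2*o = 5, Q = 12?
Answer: -819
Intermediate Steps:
o = -5/2 (o = -½*5 = -5/2 ≈ -2.5000)
I = -5/2 ≈ -2.5000
Y(z, U) = -5/2 + U (Y(z, U) = U - 5/2 = -5/2 + U)
(-53 + Y(Q, 10))*18 = (-53 + (-5/2 + 10))*18 = (-53 + 15/2)*18 = -91/2*18 = -819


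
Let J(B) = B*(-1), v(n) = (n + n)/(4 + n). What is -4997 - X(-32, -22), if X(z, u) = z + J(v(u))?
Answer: -44663/9 ≈ -4962.6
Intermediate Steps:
v(n) = 2*n/(4 + n) (v(n) = (2*n)/(4 + n) = 2*n/(4 + n))
J(B) = -B
X(z, u) = z - 2*u/(4 + u)
-4997 - X(-32, -22) = -4997 - (-2*(-22) - 32*(4 - 22))/(4 - 22) = -4997 - (44 - 32*(-18))/(-18) = -4997 - (-1)*(44 + 576)/18 = -4997 - (-1)*620/18 = -4997 - 1*(-310/9) = -4997 + 310/9 = -44663/9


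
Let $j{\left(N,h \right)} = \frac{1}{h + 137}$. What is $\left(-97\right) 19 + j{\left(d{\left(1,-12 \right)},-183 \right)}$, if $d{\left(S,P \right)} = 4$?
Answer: $- \frac{84779}{46} \approx -1843.0$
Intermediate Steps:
$j{\left(N,h \right)} = \frac{1}{137 + h}$
$\left(-97\right) 19 + j{\left(d{\left(1,-12 \right)},-183 \right)} = \left(-97\right) 19 + \frac{1}{137 - 183} = -1843 + \frac{1}{-46} = -1843 - \frac{1}{46} = - \frac{84779}{46}$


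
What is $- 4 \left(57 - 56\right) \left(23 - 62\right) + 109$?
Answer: $265$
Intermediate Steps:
$- 4 \left(57 - 56\right) \left(23 - 62\right) + 109 = - 4 \cdot 1 \left(-39\right) + 109 = \left(-4\right) \left(-39\right) + 109 = 156 + 109 = 265$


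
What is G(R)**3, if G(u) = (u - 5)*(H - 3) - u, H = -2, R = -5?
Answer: 166375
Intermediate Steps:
G(u) = 25 - 6*u (G(u) = (u - 5)*(-2 - 3) - u = (-5 + u)*(-5) - u = (25 - 5*u) - u = 25 - 6*u)
G(R)**3 = (25 - 6*(-5))**3 = (25 + 30)**3 = 55**3 = 166375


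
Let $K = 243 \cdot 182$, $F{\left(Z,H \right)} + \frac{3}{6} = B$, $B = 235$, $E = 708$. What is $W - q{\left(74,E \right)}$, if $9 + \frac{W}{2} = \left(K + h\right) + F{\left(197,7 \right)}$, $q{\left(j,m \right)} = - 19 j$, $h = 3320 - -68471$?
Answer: $233891$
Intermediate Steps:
$F{\left(Z,H \right)} = \frac{469}{2}$ ($F{\left(Z,H \right)} = - \frac{1}{2} + 235 = \frac{469}{2}$)
$h = 71791$ ($h = 3320 + 68471 = 71791$)
$K = 44226$
$W = 232485$ ($W = -18 + 2 \left(\left(44226 + 71791\right) + \frac{469}{2}\right) = -18 + 2 \left(116017 + \frac{469}{2}\right) = -18 + 2 \cdot \frac{232503}{2} = -18 + 232503 = 232485$)
$W - q{\left(74,E \right)} = 232485 - \left(-19\right) 74 = 232485 - -1406 = 232485 + 1406 = 233891$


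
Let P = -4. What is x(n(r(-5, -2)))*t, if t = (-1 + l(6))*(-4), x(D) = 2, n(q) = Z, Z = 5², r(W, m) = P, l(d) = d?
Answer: -40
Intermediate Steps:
r(W, m) = -4
Z = 25
n(q) = 25
t = -20 (t = (-1 + 6)*(-4) = 5*(-4) = -20)
x(n(r(-5, -2)))*t = 2*(-20) = -40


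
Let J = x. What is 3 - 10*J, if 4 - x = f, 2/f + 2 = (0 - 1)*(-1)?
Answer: -57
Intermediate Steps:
f = -2 (f = 2/(-2 + (0 - 1)*(-1)) = 2/(-2 - 1*(-1)) = 2/(-2 + 1) = 2/(-1) = 2*(-1) = -2)
x = 6 (x = 4 - 1*(-2) = 4 + 2 = 6)
J = 6
3 - 10*J = 3 - 10*6 = 3 - 60 = -57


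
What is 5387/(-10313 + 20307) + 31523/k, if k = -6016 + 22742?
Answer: 101285956/41789911 ≈ 2.4237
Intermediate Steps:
k = 16726
5387/(-10313 + 20307) + 31523/k = 5387/(-10313 + 20307) + 31523/16726 = 5387/9994 + 31523*(1/16726) = 5387*(1/9994) + 31523/16726 = 5387/9994 + 31523/16726 = 101285956/41789911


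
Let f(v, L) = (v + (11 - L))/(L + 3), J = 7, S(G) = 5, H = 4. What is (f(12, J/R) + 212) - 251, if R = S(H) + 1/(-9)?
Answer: -512/15 ≈ -34.133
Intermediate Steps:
R = 44/9 (R = 5 + 1/(-9) = 5 - 1/9 = 44/9 ≈ 4.8889)
f(v, L) = (11 + v - L)/(3 + L)
(f(12, J/R) + 212) - 251 = ((11 + 12 - 7/44/9)/(3 + 7/(44/9)) + 212) - 251 = ((11 + 12 - 7*9/44)/(3 + 7*(9/44)) + 212) - 251 = ((11 + 12 - 1*63/44)/(3 + 63/44) + 212) - 251 = ((11 + 12 - 63/44)/(195/44) + 212) - 251 = ((44/195)*(949/44) + 212) - 251 = (73/15 + 212) - 251 = 3253/15 - 251 = -512/15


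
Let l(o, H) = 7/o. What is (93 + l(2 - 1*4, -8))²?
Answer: 32041/4 ≈ 8010.3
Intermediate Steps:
(93 + l(2 - 1*4, -8))² = (93 + 7/(2 - 1*4))² = (93 + 7/(2 - 4))² = (93 + 7/(-2))² = (93 + 7*(-½))² = (93 - 7/2)² = (179/2)² = 32041/4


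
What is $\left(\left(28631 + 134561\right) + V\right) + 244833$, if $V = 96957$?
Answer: $504982$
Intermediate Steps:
$\left(\left(28631 + 134561\right) + V\right) + 244833 = \left(\left(28631 + 134561\right) + 96957\right) + 244833 = \left(163192 + 96957\right) + 244833 = 260149 + 244833 = 504982$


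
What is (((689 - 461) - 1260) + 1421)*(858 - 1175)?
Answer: -123313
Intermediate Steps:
(((689 - 461) - 1260) + 1421)*(858 - 1175) = ((228 - 1260) + 1421)*(-317) = (-1032 + 1421)*(-317) = 389*(-317) = -123313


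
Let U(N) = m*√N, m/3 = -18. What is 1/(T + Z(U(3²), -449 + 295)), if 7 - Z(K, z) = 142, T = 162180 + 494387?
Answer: 1/656432 ≈ 1.5234e-6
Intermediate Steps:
m = -54 (m = 3*(-18) = -54)
T = 656567
U(N) = -54*√N
Z(K, z) = -135 (Z(K, z) = 7 - 1*142 = 7 - 142 = -135)
1/(T + Z(U(3²), -449 + 295)) = 1/(656567 - 135) = 1/656432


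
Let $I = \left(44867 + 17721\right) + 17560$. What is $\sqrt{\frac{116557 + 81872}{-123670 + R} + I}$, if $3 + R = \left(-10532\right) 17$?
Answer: $\frac{3 \sqrt{816056540159731}}{302717} \approx 283.1$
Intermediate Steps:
$R = -179047$ ($R = -3 - 179044 = -179047$)
$I = 80148$ ($I = 62588 + 17560 = 80148$)
$\sqrt{\frac{116557 + 81872}{-123670 + R} + I} = \sqrt{\frac{116557 + 81872}{-123670 - 179047} + 80148} = \sqrt{\frac{198429}{-302717} + 80148} = \sqrt{198429 \left(- \frac{1}{302717}\right) + 80148} = \sqrt{- \frac{198429}{302717} + 80148} = \sqrt{\frac{24261963687}{302717}} = \frac{3 \sqrt{816056540159731}}{302717}$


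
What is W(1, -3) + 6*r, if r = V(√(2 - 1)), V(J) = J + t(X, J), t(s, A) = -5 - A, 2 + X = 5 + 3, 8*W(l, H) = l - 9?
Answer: -31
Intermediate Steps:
W(l, H) = -9/8 + l/8 (W(l, H) = (l - 9)/8 = (-9 + l)/8 = -9/8 + l/8)
X = 6 (X = -2 + (5 + 3) = -2 + 8 = 6)
V(J) = -5 (V(J) = J + (-5 - J) = -5)
r = -5
W(1, -3) + 6*r = (-9/8 + (⅛)*1) + 6*(-5) = (-9/8 + ⅛) - 30 = -1 - 30 = -31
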